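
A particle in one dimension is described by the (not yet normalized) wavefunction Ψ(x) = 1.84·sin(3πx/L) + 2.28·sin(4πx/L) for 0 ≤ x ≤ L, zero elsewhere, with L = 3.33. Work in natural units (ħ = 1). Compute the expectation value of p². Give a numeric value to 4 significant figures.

11.78

p² Ψ = −ħ² d²Ψ/dx²; ⟨p²⟩ = −ħ² ∫ Ψ*·Ψ'' dx / ∫|Ψ|² dx.
d²/dx² sin(jπx/L) = −(jπ/L)²·sin(jπx/L); on 0 ≤ x ≤ L, ∫sin²(jπx/L) dx = L/2 and ∫sin(jπx/L)·sin(lπx/L) dx = 0 for j ≠ l, so only diagonal terms survive in ∫|Ψ|² and ∫Ψ·Ψ″; ∫Ψ·Ψ′ dx = [Ψ²/2] between the walls = 0.
State is unnormalized: ∫|Ψ|² dx = 14.292, and ∫Ψ*·(−ħ² Ψ'') dx = 168.41, so ⟨p²⟩ = 168.41 / 14.292.
⟨p²⟩ = 11.783.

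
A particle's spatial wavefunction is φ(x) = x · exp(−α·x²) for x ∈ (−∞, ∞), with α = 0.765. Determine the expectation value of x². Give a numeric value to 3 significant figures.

⟨x²⟩ = ∫ x²·|φ|² dx / ∫|φ|² dx (integrals over the domain).
Expand each integrand as polynomial × e^(−2αx²) and use ∫x^(2j)·e^(−2αx²) dx = (2j−1)!!/(4α)^j · √(π/(2α)), odd powers → 0; here √(π/(2α)) = 1.4329.
State is unnormalized: ∫|φ|² dx = 0.46828, and ∫φ*·x²·φ dx = 0.45910, so ⟨x²⟩ = 0.45910 / 0.46828.
⟨x²⟩ = 0.98039.

0.980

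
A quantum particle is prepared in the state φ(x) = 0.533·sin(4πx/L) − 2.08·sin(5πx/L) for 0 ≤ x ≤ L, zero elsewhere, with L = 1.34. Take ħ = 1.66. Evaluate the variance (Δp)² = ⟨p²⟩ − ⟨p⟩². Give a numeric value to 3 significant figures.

Compute ⟨p⟩ and ⟨p²⟩ separately; (Δp)² = ⟨p²⟩ − ⟨p⟩².
d²/dx² sin(jπx/L) = −(jπ/L)²·sin(jπx/L); on 0 ≤ x ≤ L, ∫sin²(jπx/L) dx = L/2 and ∫sin(jπx/L)·sin(lπx/L) dx = 0 for j ≠ l, so only diagonal terms survive in ∫|φ|² and ∫φ·φ″; ∫φ·φ′ dx = [φ²/2] between the walls = 0.
Normalization: ∫|φ|² dx = 3.0890.
⟨p⟩ = 0.0000 and ⟨p²⟩ = 370.26.
(Δp)² = 370.26 − (0.0000)² = 370.26.

370.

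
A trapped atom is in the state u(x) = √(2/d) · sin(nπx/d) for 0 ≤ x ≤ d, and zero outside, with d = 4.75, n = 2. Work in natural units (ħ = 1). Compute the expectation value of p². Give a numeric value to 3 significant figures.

p² u = −ħ² d²u/dx²; ⟨p²⟩ = −ħ² ∫ u*·u'' dx.
d/dx sin(nπx/d) = (nπ/d)·cos(nπx/d) and d²/dx² sin(nπx/d) = −(nπ/d)²·sin(nπx/d); on 0 ≤ x ≤ d, ∫sin²(nπx/d) dx = d/2 and ∫sin(nπx/d)·cos(nπx/d) dx = 0.
⟨p²⟩ = 1.7497.

1.75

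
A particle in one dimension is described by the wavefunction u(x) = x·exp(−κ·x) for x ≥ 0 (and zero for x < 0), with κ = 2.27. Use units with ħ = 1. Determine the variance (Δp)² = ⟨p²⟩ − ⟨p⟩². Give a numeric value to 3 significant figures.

Compute ⟨p⟩ and ⟨p²⟩ separately; (Δp)² = ⟨p²⟩ − ⟨p⟩².
Differentiate x·exp(−κ·x) with the product rule; every integrand then reduces to terms xʲ·e^(−2κx) on [0, ∞), with ∫₀^∞ xʲ·e^(−2κx) dx = j!/(2κ)^(j+1).
Normalization: ∫|u|² dx = 0.021373.
⟨p⟩ = 0.0000 and ⟨p²⟩ = 5.1529.
(Δp)² = 5.1529 − (0.0000)² = 5.1529.

5.15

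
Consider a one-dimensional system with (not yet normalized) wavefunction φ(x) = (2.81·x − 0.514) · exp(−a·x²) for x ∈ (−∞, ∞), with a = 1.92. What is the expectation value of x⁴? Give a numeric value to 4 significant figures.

⟨x⁴⟩ = ∫ x⁴·|φ|² dx / ∫|φ|² dx (integrals over the domain).
Expand each integrand as polynomial × e^(−2ax²) and use ∫x^(2j)·e^(−2ax²) dx = (2j−1)!!/(4a)^j · √(π/(2a)), odd powers → 0; here √(π/(2a)) = 0.90450.
State is unnormalized: ∫|φ|² dx = 1.1689, and ∫φ*·x⁴·φ dx = 0.24865, so ⟨x⁴⟩ = 0.24865 / 1.1689.
⟨x⁴⟩ = 0.21272.

0.2127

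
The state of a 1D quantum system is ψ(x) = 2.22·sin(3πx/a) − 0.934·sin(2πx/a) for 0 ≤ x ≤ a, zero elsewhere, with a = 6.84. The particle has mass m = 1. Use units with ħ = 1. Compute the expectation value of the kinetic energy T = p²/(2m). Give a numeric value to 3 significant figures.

T = −(ħ²/2m) d²/dx², so ⟨T⟩ = −(ħ²/2m) ∫ ψ*·ψ'' dx / ∫|ψ|² dx; with m = 1.
d²/dx² sin(jπx/a) = −(jπ/a)²·sin(jπx/a); on 0 ≤ x ≤ a, ∫sin²(jπx/a) dx = a/2 and ∫sin(jπx/a)·sin(lπx/a) dx = 0 for j ≠ l, so only diagonal terms survive in ∫|ψ|² and ∫ψ·ψ″; ∫ψ·ψ′ dx = [ψ²/2] between the walls = 0.
State is unnormalized: ∫|ψ|² dx = 19.839, and ∫ψ*·(−ħ²/2m · ψ'') dx = 17.259, so ⟨T⟩ = 17.259 / 19.839.
⟨T⟩ = 0.86998.

0.870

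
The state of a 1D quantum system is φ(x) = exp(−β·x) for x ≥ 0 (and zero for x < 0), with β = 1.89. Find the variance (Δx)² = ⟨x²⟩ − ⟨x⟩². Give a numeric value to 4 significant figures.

0.06999

Compute ⟨x⟩ and ⟨x²⟩ separately, then (Δx)² = ⟨x²⟩ − ⟨x⟩².
Every integrand reduces to terms xʲ·e^(−2βx) on [0, ∞); use ∫₀^∞ xʲ·e^(−2βx) dx = j!/(2β)^(j+1).
Normalization: ∫|φ|² dx = 0.26455.
⟨x⟩ = 0.26455 and ⟨x²⟩ = 0.13997.
(Δx)² = 0.13997 − (0.26455)² = 0.069987.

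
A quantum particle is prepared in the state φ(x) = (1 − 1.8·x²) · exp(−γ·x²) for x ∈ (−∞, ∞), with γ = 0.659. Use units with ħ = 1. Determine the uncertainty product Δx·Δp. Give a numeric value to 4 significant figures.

Δx = √(⟨x²⟩−⟨x⟩²), Δp = √(⟨p²⟩−⟨p⟩²).
Expand each integrand as polynomial × e^(−2γx²) and use ∫x^(2j)·e^(−2γx²) dx = (2j−1)!!/(4γ)^j · √(π/(2γ)), odd powers → 0; here √(π/(2γ)) = 1.5439. Differentiate with the product rule, d/dx e^(−γx²) = −2γx·e^(−γx²).
Normalization: ∫|φ|² dx = 1.5951.
⟨x⟩ = 0.0000, ⟨x²⟩ = 1.4310 ⇒ Δx = 1.1962.
⟨p⟩ = 0.0000, ⟨p²⟩ = 3.5909 ⇒ Δp = 1.8950.
Δx·Δp = 2.2669.

2.267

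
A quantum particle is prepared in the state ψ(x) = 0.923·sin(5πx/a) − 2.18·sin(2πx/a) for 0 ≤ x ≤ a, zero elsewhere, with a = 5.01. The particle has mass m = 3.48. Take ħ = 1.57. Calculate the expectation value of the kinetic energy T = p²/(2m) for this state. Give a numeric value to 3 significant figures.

1.00

T = −(ħ²/2m) d²/dx², so ⟨T⟩ = −(ħ²/2m) ∫ ψ*·ψ'' dx / ∫|ψ|² dx; with m = 3.48.
d²/dx² sin(jπx/a) = −(jπ/a)²·sin(jπx/a); on 0 ≤ x ≤ a, ∫sin²(jπx/a) dx = a/2 and ∫sin(jπx/a)·sin(lπx/a) dx = 0 for j ≠ l, so only diagonal terms survive in ∫|ψ|² and ∫ψ·ψ″; ∫ψ·ψ′ dx = [ψ²/2] between the walls = 0.
State is unnormalized: ∫|ψ|² dx = 14.039, and ∫ψ*·(−ħ²/2m · ψ'') dx = 14.061, so ⟨T⟩ = 14.061 / 14.039.
⟨T⟩ = 1.0016.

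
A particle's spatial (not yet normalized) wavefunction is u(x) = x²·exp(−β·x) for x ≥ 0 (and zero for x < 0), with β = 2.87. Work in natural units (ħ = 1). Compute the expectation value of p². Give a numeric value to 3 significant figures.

p² u = −ħ² d²u/dx²; ⟨p²⟩ = −ħ² ∫ u*·u'' dx / ∫|u|² dx.
Differentiate x²·exp(−β·x) with the product rule; every integrand then reduces to terms xʲ·e^(−2βx) on [0, ∞), with ∫₀^∞ xʲ·e^(−2βx) dx = j!/(2β)^(j+1).
State is unnormalized: ∫|u|² dx = 0.0038517, and ∫u*·(−ħ² u'') dx = 0.010575, so ⟨p²⟩ = 0.010575 / 0.0038517.
⟨p²⟩ = 2.7456.

2.75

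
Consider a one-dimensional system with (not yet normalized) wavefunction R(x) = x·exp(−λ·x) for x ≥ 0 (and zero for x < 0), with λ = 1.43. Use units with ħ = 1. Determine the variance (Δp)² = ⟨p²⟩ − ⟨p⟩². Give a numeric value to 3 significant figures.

Compute ⟨p⟩ and ⟨p²⟩ separately; (Δp)² = ⟨p²⟩ − ⟨p⟩².
Differentiate x·exp(−λ·x) with the product rule; every integrand then reduces to terms xʲ·e^(−2λx) on [0, ∞), with ∫₀^∞ xʲ·e^(−2λx) dx = j!/(2λ)^(j+1).
Normalization: ∫|R|² dx = 0.085493.
⟨p⟩ = 0.0000 and ⟨p²⟩ = 2.0449.
(Δp)² = 2.0449 − (0.0000)² = 2.0449.

2.04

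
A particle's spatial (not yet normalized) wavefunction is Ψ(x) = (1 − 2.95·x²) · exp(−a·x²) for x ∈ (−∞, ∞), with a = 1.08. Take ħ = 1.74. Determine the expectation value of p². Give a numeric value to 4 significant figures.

p² Ψ = −ħ² d²Ψ/dx²; ⟨p²⟩ = −ħ² ∫ Ψ*·Ψ'' dx / ∫|Ψ|² dx.
Expand each integrand as polynomial × e^(−2ax²) and use ∫x^(2j)·e^(−2ax²) dx = (2j−1)!!/(4a)^j · √(π/(2a)), odd powers → 0; here √(π/(2a)) = 1.2060. Differentiate with the product rule, d/dx e^(−ax²) = −2ax·e^(−ax²).
State is unnormalized: ∫|Ψ|² dx = 1.2460, and ∫Ψ*·(−ħ² Ψ'') dx = 22.201, so ⟨p²⟩ = 22.201 / 1.2460.
⟨p²⟩ = 17.817.

17.82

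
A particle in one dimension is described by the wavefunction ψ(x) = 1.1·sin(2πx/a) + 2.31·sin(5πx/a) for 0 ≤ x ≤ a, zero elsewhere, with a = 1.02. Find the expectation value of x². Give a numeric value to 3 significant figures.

0.328

⟨x²⟩ = ∫ x²·|ψ|² dx / ∫|ψ|² dx (integrals over the domain).
On 0 ≤ x ≤ a (j ≠ l): ∫sin²(jπx/a) dx = a/2, ∫sin(jπx/a)·sin(lπx/a) dx = 0; diagonal moments ∫x·sin²(jπx/a) dx = a²/4, ∫x²·sin²(jπx/a) dx = a³·(1/6 − 1/(4j²π²)); cross terms ∫x·sin(jπx/a)·sin(lπx/a) dx = 0 for j + l even and −4jla²/(π²(j² − l²)²) for j + l odd, ∫x²·sin(jπx/a)·sin(lπx/a) dx = (−1)^(j+l)·4jla³/(π²(j² − l²)²); higher powers the same way via product-to-sum and parts.
State is unnormalized: ∫|ψ|² dx = 3.3385, and ∫ψ*·x²·ψ dx = 1.0944, so ⟨x²⟩ = 1.0944 / 3.3385.
⟨x²⟩ = 0.32780.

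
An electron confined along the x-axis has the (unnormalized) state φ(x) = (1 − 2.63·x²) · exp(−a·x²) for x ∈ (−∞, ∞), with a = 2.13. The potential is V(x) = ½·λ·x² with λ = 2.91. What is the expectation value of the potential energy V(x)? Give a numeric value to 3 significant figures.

⟨V⟩ = ∫ V(x)·|φ|² dx / ∫|φ|² dx.
Expand each integrand as polynomial × e^(−2ax²) and use ∫x^(2j)·e^(−2ax²) dx = (2j−1)!!/(4a)^j · √(π/(2a)), odd powers → 0; here √(π/(2a)) = 0.85876.
State is unnormalized: ∫|φ|² dx = 0.57407, and ∫φ*·V(x)·φ dx = 0.084647, so ⟨V⟩ = 0.084647 / 0.57407.
⟨V⟩ = 0.14745.

0.147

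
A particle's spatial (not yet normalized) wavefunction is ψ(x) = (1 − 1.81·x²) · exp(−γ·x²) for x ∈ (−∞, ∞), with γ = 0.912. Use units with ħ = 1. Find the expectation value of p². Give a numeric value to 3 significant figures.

4.54

p² ψ = −ħ² d²ψ/dx²; ⟨p²⟩ = −ħ² ∫ ψ*·ψ'' dx / ∫|ψ|² dx.
Expand each integrand as polynomial × e^(−2γx²) and use ∫x^(2j)·e^(−2γx²) dx = (2j−1)!!/(4γ)^j · √(π/(2γ)), odd powers → 0; here √(π/(2γ)) = 1.3124. Differentiate with the product rule, d/dx e^(−γx²) = −2γx·e^(−γx²).
State is unnormalized: ∫|ψ|² dx = 0.97931, and ∫ψ*·(−ħ² ψ'') dx = 4.4472, so ⟨p²⟩ = 4.4472 / 0.97931.
⟨p²⟩ = 4.5411.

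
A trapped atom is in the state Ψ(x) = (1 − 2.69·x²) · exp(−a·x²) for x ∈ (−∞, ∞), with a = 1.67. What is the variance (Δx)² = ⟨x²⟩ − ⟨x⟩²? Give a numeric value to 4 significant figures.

Compute ⟨x⟩ and ⟨x²⟩ separately, then (Δx)² = ⟨x²⟩ − ⟨x⟩².
Expand each integrand as polynomial × e^(−2ax²) and use ∫x^(2j)·e^(−2ax²) dx = (2j−1)!!/(4a)^j · √(π/(2a)), odd powers → 0; here √(π/(2a)) = 0.96984.
Normalization: ∫|Ψ|² dx = 0.66056.
⟨x⟩ = 0.0000 and ⟨x²⟩ = 0.22337.
(Δx)² = 0.22337 − (0.0000)² = 0.22337.

0.2234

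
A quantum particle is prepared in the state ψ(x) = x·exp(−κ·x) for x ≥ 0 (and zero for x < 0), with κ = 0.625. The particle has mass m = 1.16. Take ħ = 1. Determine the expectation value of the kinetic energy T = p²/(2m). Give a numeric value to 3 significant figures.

T = −(ħ²/2m) d²/dx², so ⟨T⟩ = −(ħ²/2m) ∫ ψ*·ψ'' dx / ∫|ψ|² dx; with m = 1.16.
Differentiate x·exp(−κ·x) with the product rule; every integrand then reduces to terms xʲ·e^(−2κx) on [0, ∞), with ∫₀^∞ xʲ·e^(−2κx) dx = j!/(2κ)^(j+1).
State is unnormalized: ∫|ψ|² dx = 1.0240, and ∫ψ*·(−ħ²/2m · ψ'') dx = 0.17241, so ⟨T⟩ = 0.17241 / 1.0240.
⟨T⟩ = 0.16837.

0.168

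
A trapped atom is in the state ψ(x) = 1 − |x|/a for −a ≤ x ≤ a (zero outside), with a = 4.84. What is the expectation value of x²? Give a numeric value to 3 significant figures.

⟨x²⟩ = ∫ x²·|ψ|² dx / ∫|ψ|² dx (integrals over the domain).
ψ is even, so ∫ over [−a, a] = 2∫₀ᵃ with ψ = 1 − x/a there: ∫₀ᵃ (1 − x/a)² dx = a/3, ∫₀ᵃ x²(1 − x/a)² dx = a³/30, ∫₀ᵃ x⁴(1 − x/a)² dx = a⁵/105.
State is unnormalized: ∫|ψ|² dx = 3.2267, and ∫ψ*·x²·ψ dx = 7.5587, so ⟨x²⟩ = 7.5587 / 3.2267.
⟨x²⟩ = 2.3426.

2.34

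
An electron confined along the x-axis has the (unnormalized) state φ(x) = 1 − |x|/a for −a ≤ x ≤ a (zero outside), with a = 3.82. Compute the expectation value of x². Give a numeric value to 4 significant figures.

⟨x²⟩ = ∫ x²·|φ|² dx / ∫|φ|² dx (integrals over the domain).
φ is even, so ∫ over [−a, a] = 2∫₀ᵃ with φ = 1 − x/a there: ∫₀ᵃ (1 − x/a)² dx = a/3, ∫₀ᵃ x²(1 − x/a)² dx = a³/30, ∫₀ᵃ x⁴(1 − x/a)² dx = a⁵/105.
State is unnormalized: ∫|φ|² dx = 2.5467, and ∫φ*·x²·φ dx = 3.7162, so ⟨x²⟩ = 3.7162 / 2.5467.
⟨x²⟩ = 1.4592.

1.459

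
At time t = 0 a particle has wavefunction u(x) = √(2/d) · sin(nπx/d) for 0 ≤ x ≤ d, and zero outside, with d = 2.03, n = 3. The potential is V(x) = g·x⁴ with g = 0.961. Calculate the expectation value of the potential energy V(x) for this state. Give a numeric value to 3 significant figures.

⟨V⟩ = ∫ V(x)·|u|² dx.
With sin²θ = (1 − cos2θ)/2 on 0 ≤ x ≤ d: ∫sin²(nπx/d) dx = d/2, ∫x·sin²(nπx/d) dx = d²/4, ∫x²·sin²(nπx/d) dx = d³·(1/6 − 1/(4n²π²)); higher powers xᵏ the same way, integrating xᵏ·cos(2nπx/d) by parts.
⟨V⟩ = 3.0833.

3.08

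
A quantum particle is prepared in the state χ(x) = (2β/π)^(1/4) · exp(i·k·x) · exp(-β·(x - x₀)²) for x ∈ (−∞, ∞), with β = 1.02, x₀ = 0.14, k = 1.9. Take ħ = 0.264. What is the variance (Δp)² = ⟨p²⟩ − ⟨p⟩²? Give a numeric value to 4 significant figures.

0.07109

Compute ⟨p⟩ and ⟨p²⟩ separately; (Δp)² = ⟨p²⟩ − ⟨p⟩².
Gaussian moments (u = x − x₀): ∫u^(2j)·e^(−2βu²) du = (2j−1)!!/(4β)^j · √(π/(2β)), odd powers integrate to 0; here √(π/(2β)) = 1.2410. Derivatives: χ′ = (ik − 2βu)·χ, χ″ = ((ik − 2βu)² − 2β)·χ; the odd-in-u pieces drop out.
⟨p⟩ = 0.50160 and ⟨p²⟩ = 0.32269.
(Δp)² = 0.32269 − (0.50160)² = 0.071090.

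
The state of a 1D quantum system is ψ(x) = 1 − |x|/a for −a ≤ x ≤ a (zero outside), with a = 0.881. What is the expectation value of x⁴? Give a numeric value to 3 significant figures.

0.0172

⟨x⁴⟩ = ∫ x⁴·|ψ|² dx / ∫|ψ|² dx (integrals over the domain).
ψ is even, so ∫ over [−a, a] = 2∫₀ᵃ with ψ = 1 − x/a there: ∫₀ᵃ (1 − x/a)² dx = a/3, ∫₀ᵃ x²(1 − x/a)² dx = a³/30, ∫₀ᵃ x⁴(1 − x/a)² dx = a⁵/105.
State is unnormalized: ∫|ψ|² dx = 0.58733, and ∫ψ*·x⁴·ψ dx = 0.010109, so ⟨x⁴⟩ = 0.010109 / 0.58733.
⟨x⁴⟩ = 0.017212.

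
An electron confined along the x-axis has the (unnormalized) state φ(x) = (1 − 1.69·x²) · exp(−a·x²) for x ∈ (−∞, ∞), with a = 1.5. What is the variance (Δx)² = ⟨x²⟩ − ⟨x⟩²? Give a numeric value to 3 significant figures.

0.124

Compute ⟨x⟩ and ⟨x²⟩ separately, then (Δx)² = ⟨x²⟩ − ⟨x⟩².
Expand each integrand as polynomial × e^(−2ax²) and use ∫x^(2j)·e^(−2ax²) dx = (2j−1)!!/(4a)^j · √(π/(2a)), odd powers → 0; here √(π/(2a)) = 1.0233.
Normalization: ∫|φ|² dx = 0.69041.
⟨x⟩ = 0.0000 and ⟨x²⟩ = 0.12353.
(Δx)² = 0.12353 − (0.0000)² = 0.12353.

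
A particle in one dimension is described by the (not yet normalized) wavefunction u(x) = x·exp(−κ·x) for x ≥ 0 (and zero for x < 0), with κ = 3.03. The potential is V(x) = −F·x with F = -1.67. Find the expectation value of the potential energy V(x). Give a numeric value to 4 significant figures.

0.8267

⟨V⟩ = ∫ V(x)·|u|² dx / ∫|u|² dx.
Every integrand reduces to terms xʲ·e^(−2κx) on [0, ∞); use ∫₀^∞ xʲ·e^(−2κx) dx = j!/(2κ)^(j+1).
State is unnormalized: ∫|u|² dx = 0.0089869, and ∫u*·V(x)·u dx = 0.0074298, so ⟨V⟩ = 0.0074298 / 0.0089869.
⟨V⟩ = 0.82673.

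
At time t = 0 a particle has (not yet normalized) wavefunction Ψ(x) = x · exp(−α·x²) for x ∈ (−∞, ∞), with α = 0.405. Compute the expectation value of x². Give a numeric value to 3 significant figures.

1.85

⟨x²⟩ = ∫ x²·|Ψ|² dx / ∫|Ψ|² dx (integrals over the domain).
Expand each integrand as polynomial × e^(−2αx²) and use ∫x^(2j)·e^(−2αx²) dx = (2j−1)!!/(4α)^j · √(π/(2α)), odd powers → 0; here √(π/(2α)) = 1.9694.
State is unnormalized: ∫|Ψ|² dx = 1.2157, and ∫Ψ*·x²·Ψ dx = 2.2512, so ⟨x²⟩ = 2.2512 / 1.2157.
⟨x²⟩ = 1.8519.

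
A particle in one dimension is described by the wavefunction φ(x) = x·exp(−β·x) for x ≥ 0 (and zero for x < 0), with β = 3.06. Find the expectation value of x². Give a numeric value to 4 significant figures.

0.3204

⟨x²⟩ = ∫ x²·|φ|² dx / ∫|φ|² dx (integrals over the domain).
Every integrand reduces to terms xʲ·e^(−2βx) on [0, ∞); use ∫₀^∞ xʲ·e^(−2βx) dx = j!/(2β)^(j+1).
State is unnormalized: ∫|φ|² dx = 0.0087252, and ∫φ*·x²·φ dx = 0.0027955, so ⟨x²⟩ = 0.0027955 / 0.0087252.
⟨x²⟩ = 0.32039.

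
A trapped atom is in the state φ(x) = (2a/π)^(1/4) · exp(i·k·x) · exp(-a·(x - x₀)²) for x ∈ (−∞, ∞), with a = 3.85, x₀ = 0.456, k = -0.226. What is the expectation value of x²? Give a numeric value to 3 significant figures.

⟨x²⟩ = ∫ x²·|φ|² dx (integrals over the domain).
Gaussian moments (u = x − x₀): ∫u^(2j)·e^(−2au²) du = (2j−1)!!/(4a)^j · √(π/(2a)), odd powers integrate to 0; here √(π/(2a)) = 0.63875.
⟨x²⟩ = 0.27287.

0.273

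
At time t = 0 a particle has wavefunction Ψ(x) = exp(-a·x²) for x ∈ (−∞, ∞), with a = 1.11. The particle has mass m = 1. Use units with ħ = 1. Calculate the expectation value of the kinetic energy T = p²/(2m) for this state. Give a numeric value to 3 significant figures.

T = −(ħ²/2m) d²/dx², so ⟨T⟩ = −(ħ²/2m) ∫ Ψ*·Ψ'' dx / ∫|Ψ|² dx; with m = 1.
Gaussian moments: ∫x^(2j)·e^(−2ax²) dx = (2j−1)!!/(4a)^j · √(π/(2a)), odd powers integrate to 0; here √(π/(2a)) = 1.1896. Derivatives: d/dx e^(−ax²) = −2ax·e^(−ax²), d²/dx² e^(−ax²) = (4a²x² − 2a)·e^(−ax²).
State is unnormalized: ∫|Ψ|² dx = 1.1896, and ∫Ψ*·(−ħ²/2m · Ψ'') dx = 0.66022, so ⟨T⟩ = 0.66022 / 1.1896.
⟨T⟩ = 0.55500.

0.555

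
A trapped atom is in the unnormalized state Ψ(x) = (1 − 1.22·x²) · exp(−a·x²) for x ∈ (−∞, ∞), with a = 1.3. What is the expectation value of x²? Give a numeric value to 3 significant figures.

0.116

⟨x²⟩ = ∫ x²·|Ψ|² dx / ∫|Ψ|² dx (integrals over the domain).
Expand each integrand as polynomial × e^(−2ax²) and use ∫x^(2j)·e^(−2ax²) dx = (2j−1)!!/(4a)^j · √(π/(2a)), odd powers → 0; here √(π/(2a)) = 1.0992.
State is unnormalized: ∫|Ψ|² dx = 0.76496, and ∫Ψ*·x²·Ψ dx = 0.088355, so ⟨x²⟩ = 0.088355 / 0.76496.
⟨x²⟩ = 0.11550.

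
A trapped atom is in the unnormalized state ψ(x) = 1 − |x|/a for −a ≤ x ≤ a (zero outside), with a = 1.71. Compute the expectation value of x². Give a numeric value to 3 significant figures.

⟨x²⟩ = ∫ x²·|ψ|² dx / ∫|ψ|² dx (integrals over the domain).
ψ is even, so ∫ over [−a, a] = 2∫₀ᵃ with ψ = 1 − x/a there: ∫₀ᵃ (1 − x/a)² dx = a/3, ∫₀ᵃ x²(1 − x/a)² dx = a³/30, ∫₀ᵃ x⁴(1 − x/a)² dx = a⁵/105.
State is unnormalized: ∫|ψ|² dx = 1.1400, and ∫ψ*·x²·ψ dx = 0.33335, so ⟨x²⟩ = 0.33335 / 1.1400.
⟨x²⟩ = 0.29241.

0.292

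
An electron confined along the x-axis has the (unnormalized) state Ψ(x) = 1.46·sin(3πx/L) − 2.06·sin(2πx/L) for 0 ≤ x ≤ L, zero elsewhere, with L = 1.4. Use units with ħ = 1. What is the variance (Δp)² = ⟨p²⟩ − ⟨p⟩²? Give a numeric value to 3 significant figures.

28.6

Compute ⟨p⟩ and ⟨p²⟩ separately; (Δp)² = ⟨p²⟩ − ⟨p⟩².
d²/dx² sin(jπx/L) = −(jπ/L)²·sin(jπx/L); on 0 ≤ x ≤ L, ∫sin²(jπx/L) dx = L/2 and ∫sin(jπx/L)·sin(lπx/L) dx = 0 for j ≠ l, so only diagonal terms survive in ∫|Ψ|² and ∫Ψ·Ψ″; ∫Ψ·Ψ′ dx = [Ψ²/2] between the walls = 0.
Normalization: ∫|Ψ|² dx = 4.4626.
⟨p⟩ = 0.0000 and ⟨p²⟩ = 28.560.
(Δp)² = 28.560 − (0.0000)² = 28.560.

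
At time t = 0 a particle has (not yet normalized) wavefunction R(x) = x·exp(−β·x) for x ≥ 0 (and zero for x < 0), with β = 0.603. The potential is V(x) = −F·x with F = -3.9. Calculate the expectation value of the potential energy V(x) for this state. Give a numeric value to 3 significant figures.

⟨V⟩ = ∫ V(x)·|R|² dx / ∫|R|² dx.
Every integrand reduces to terms xʲ·e^(−2βx) on [0, ∞); use ∫₀^∞ xʲ·e^(−2βx) dx = j!/(2β)^(j+1).
State is unnormalized: ∫|R|² dx = 1.1402, and ∫R*·V(x)·R dx = 11.062, so ⟨V⟩ = 11.062 / 1.1402.
⟨V⟩ = 9.7015.

9.70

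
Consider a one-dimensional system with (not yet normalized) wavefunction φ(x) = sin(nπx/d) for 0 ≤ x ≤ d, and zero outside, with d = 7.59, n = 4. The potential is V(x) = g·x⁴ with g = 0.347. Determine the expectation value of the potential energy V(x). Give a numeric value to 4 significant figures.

⟨V⟩ = ∫ V(x)·|φ|² dx / ∫|φ|² dx.
With sin²θ = (1 − cos2θ)/2 on 0 ≤ x ≤ d: ∫sin²(nπx/d) dx = d/2, ∫x·sin²(nπx/d) dx = d²/4, ∫x²·sin²(nπx/d) dx = d³·(1/6 − 1/(4n²π²)); higher powers xᵏ the same way, integrating xᵏ·cos(2nπx/d) by parts.
State is unnormalized: ∫|φ|² dx = 3.7950, and ∫φ*·V(x)·φ dx = 846.64, so ⟨V⟩ = 846.64 / 3.7950.
⟨V⟩ = 223.09.

223.1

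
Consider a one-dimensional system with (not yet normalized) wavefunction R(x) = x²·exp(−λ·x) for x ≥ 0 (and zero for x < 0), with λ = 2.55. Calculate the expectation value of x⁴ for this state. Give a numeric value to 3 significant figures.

2.48

⟨x⁴⟩ = ∫ x⁴·|R|² dx / ∫|R|² dx (integrals over the domain).
Every integrand reduces to terms xʲ·e^(−2λx) on [0, ∞); use ∫₀^∞ xʲ·e^(−2λx) dx = j!/(2λ)^(j+1).
State is unnormalized: ∫|R|² dx = 0.0069560, and ∫R*·x⁴·R dx = 0.017274, so ⟨x⁴⟩ = 0.017274 / 0.0069560.
⟨x⁴⟩ = 2.4833.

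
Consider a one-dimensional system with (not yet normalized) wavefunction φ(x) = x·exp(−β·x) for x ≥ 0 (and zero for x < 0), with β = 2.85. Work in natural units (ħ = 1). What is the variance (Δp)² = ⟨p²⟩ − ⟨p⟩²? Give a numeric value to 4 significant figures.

8.123

Compute ⟨p⟩ and ⟨p²⟩ separately; (Δp)² = ⟨p²⟩ − ⟨p⟩².
Differentiate x·exp(−β·x) with the product rule; every integrand then reduces to terms xʲ·e^(−2βx) on [0, ∞), with ∫₀^∞ xʲ·e^(−2βx) dx = j!/(2β)^(j+1).
Normalization: ∫|φ|² dx = 0.010800.
⟨p⟩ = 0.0000 and ⟨p²⟩ = 8.1225.
(Δp)² = 8.1225 − (0.0000)² = 8.1225.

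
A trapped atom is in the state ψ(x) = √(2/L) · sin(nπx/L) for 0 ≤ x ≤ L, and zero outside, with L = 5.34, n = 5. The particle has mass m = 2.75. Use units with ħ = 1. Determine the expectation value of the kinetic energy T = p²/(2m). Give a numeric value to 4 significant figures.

1.573

T = −(ħ²/2m) d²/dx², so ⟨T⟩ = −(ħ²/2m) ∫ ψ*·ψ'' dx; with m = 2.75.
d/dx sin(nπx/L) = (nπ/L)·cos(nπx/L) and d²/dx² sin(nπx/L) = −(nπ/L)²·sin(nπx/L); on 0 ≤ x ≤ L, ∫sin²(nπx/L) dx = L/2 and ∫sin(nπx/L)·cos(nπx/L) dx = 0.
⟨T⟩ = 1.5732.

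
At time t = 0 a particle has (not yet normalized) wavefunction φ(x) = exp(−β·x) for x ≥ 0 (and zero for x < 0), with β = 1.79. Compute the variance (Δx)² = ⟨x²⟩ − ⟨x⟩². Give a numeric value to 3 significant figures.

0.0780

Compute ⟨x⟩ and ⟨x²⟩ separately, then (Δx)² = ⟨x²⟩ − ⟨x⟩².
Every integrand reduces to terms xʲ·e^(−2βx) on [0, ∞); use ∫₀^∞ xʲ·e^(−2βx) dx = j!/(2β)^(j+1).
Normalization: ∫|φ|² dx = 0.27933.
⟨x⟩ = 0.27933 and ⟨x²⟩ = 0.15605.
(Δx)² = 0.15605 − (0.27933)² = 0.078025.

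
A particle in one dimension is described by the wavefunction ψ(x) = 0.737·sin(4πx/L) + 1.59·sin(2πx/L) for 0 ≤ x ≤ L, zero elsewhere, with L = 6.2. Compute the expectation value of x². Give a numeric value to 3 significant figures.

⟨x²⟩ = ∫ x²·|ψ|² dx / ∫|ψ|² dx (integrals over the domain).
On 0 ≤ x ≤ L (j ≠ l): ∫sin²(jπx/L) dx = L/2, ∫sin(jπx/L)·sin(lπx/L) dx = 0; diagonal moments ∫x·sin²(jπx/L) dx = L²/4, ∫x²·sin²(jπx/L) dx = L³·(1/6 − 1/(4j²π²)); cross terms ∫x·sin(jπx/L)·sin(lπx/L) dx = 0 for j + l even and −4jlL²/(π²(j² − l²)²) for j + l odd, ∫x²·sin(jπx/L)·sin(lπx/L) dx = (−1)^(j+l)·4jlL³/(π²(j² − l²)²); higher powers the same way via product-to-sum and parts.
State is unnormalized: ∫|ψ|² dx = 9.5209, and ∫ψ*·x²·ψ dx = 130.55, so ⟨x²⟩ = 130.55 / 9.5209.
⟨x²⟩ = 13.712.

13.7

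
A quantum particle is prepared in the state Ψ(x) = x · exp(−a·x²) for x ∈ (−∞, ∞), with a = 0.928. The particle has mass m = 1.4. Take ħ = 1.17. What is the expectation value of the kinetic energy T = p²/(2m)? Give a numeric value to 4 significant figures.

1.361

T = −(ħ²/2m) d²/dx², so ⟨T⟩ = −(ħ²/2m) ∫ Ψ*·Ψ'' dx / ∫|Ψ|² dx; with m = 1.4.
Expand each integrand as polynomial × e^(−2ax²) and use ∫x^(2j)·e^(−2ax²) dx = (2j−1)!!/(4a)^j · √(π/(2a)), odd powers → 0; here √(π/(2a)) = 1.3010. Differentiate with the product rule, d/dx e^(−ax²) = −2ax·e^(−ax²).
State is unnormalized: ∫|Ψ|² dx = 0.35049, and ∫Ψ*·(−ħ²/2m · Ψ'') dx = 0.47705, so ⟨T⟩ = 0.47705 / 0.35049.
⟨T⟩ = 1.3611.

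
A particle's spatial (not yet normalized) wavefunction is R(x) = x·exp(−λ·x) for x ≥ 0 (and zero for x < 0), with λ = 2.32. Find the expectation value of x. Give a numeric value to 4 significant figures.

⟨x⟩ = ∫ x·|R|² dx / ∫|R|² dx (integrals over the domain).
Every integrand reduces to terms xʲ·e^(−2λx) on [0, ∞); use ∫₀^∞ xʲ·e^(−2λx) dx = j!/(2λ)^(j+1).
State is unnormalized: ∫|R|² dx = 0.020021, and ∫R*·x·R dx = 0.012944, so ⟨x⟩ = 0.012944 / 0.020021.
⟨x⟩ = 0.64655.

0.6466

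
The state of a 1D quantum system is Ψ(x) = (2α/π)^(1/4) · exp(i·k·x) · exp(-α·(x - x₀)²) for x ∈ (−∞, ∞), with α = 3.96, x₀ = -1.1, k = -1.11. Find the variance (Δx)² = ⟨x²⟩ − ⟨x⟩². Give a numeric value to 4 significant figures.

0.06313

Compute ⟨x⟩ and ⟨x²⟩ separately, then (Δx)² = ⟨x²⟩ − ⟨x⟩².
Gaussian moments (u = x − x₀): ∫u^(2j)·e^(−2αu²) du = (2j−1)!!/(4α)^j · √(π/(2α)), odd powers integrate to 0; here √(π/(2α)) = 0.62981.
⟨x⟩ = -1.1000 and ⟨x²⟩ = 1.2731.
(Δx)² = 1.2731 − (-1.1000)² = 0.063131.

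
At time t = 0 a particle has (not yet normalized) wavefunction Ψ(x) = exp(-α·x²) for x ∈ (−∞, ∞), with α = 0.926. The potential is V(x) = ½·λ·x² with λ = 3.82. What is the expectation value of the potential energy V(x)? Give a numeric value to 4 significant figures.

0.5157

⟨V⟩ = ∫ V(x)·|Ψ|² dx / ∫|Ψ|² dx.
Gaussian moments: ∫x^(2j)·e^(−2αx²) dx = (2j−1)!!/(4α)^j · √(π/(2α)), odd powers integrate to 0; here √(π/(2α)) = 1.3024.
State is unnormalized: ∫|Ψ|² dx = 1.3024, and ∫Ψ*·V(x)·Ψ dx = 0.67161, so ⟨V⟩ = 0.67161 / 1.3024.
⟨V⟩ = 0.51566.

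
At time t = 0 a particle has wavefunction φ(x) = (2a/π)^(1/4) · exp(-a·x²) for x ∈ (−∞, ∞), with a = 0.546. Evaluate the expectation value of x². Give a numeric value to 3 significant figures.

⟨x²⟩ = ∫ x²·|φ|² dx (integrals over the domain).
Gaussian moments: ∫x^(2j)·e^(−2ax²) dx = (2j−1)!!/(4a)^j · √(π/(2a)), odd powers integrate to 0; here √(π/(2a)) = 1.6961.
⟨x²⟩ = 0.45788.

0.458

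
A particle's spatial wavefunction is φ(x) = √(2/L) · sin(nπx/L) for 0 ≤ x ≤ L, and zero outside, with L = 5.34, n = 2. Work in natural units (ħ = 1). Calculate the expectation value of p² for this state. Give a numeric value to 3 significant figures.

1.38

p² φ = −ħ² d²φ/dx²; ⟨p²⟩ = −ħ² ∫ φ*·φ'' dx.
d/dx sin(nπx/L) = (nπ/L)·cos(nπx/L) and d²/dx² sin(nπx/L) = −(nπ/L)²·sin(nπx/L); on 0 ≤ x ≤ L, ∫sin²(nπx/L) dx = L/2 and ∫sin(nπx/L)·cos(nπx/L) dx = 0.
⟨p²⟩ = 1.3844.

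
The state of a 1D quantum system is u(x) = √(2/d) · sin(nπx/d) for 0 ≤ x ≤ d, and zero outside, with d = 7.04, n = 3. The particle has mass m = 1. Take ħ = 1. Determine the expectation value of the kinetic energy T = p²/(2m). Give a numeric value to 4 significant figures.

T = −(ħ²/2m) d²/dx², so ⟨T⟩ = −(ħ²/2m) ∫ u*·u'' dx; with m = 1.
d/dx sin(nπx/d) = (nπ/d)·cos(nπx/d) and d²/dx² sin(nπx/d) = −(nπ/d)²·sin(nπx/d); on 0 ≤ x ≤ d, ∫sin²(nπx/d) dx = d/2 and ∫sin(nπx/d)·cos(nπx/d) dx = 0.
⟨T⟩ = 0.89612.

0.8961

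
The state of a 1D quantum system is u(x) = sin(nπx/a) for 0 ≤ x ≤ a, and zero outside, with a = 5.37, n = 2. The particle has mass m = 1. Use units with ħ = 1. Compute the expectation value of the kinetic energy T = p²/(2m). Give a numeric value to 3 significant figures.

0.685

T = −(ħ²/2m) d²/dx², so ⟨T⟩ = −(ħ²/2m) ∫ u*·u'' dx / ∫|u|² dx; with m = 1.
d/dx sin(nπx/a) = (nπ/a)·cos(nπx/a) and d²/dx² sin(nπx/a) = −(nπ/a)²·sin(nπx/a); on 0 ≤ x ≤ a, ∫sin²(nπx/a) dx = a/2 and ∫sin(nπx/a)·cos(nπx/a) dx = 0.
State is unnormalized: ∫|u|² dx = 2.6850, and ∫u*·(−ħ²/2m · u'') dx = 1.8379, so ⟨T⟩ = 1.8379 / 2.6850.
⟨T⟩ = 0.68451.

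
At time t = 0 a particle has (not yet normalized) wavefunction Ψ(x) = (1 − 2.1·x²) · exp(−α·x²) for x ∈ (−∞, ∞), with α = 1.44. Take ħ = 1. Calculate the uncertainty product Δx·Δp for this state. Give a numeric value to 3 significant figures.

Δx = √(⟨x²⟩−⟨x⟩²), Δp = √(⟨p²⟩−⟨p⟩²).
Expand each integrand as polynomial × e^(−2αx²) and use ∫x^(2j)·e^(−2αx²) dx = (2j−1)!!/(4α)^j · √(π/(2α)), odd powers → 0; here √(π/(2α)) = 1.0444. Differentiate with the product rule, d/dx e^(−αx²) = −2αx·e^(−αx²).
Normalization: ∫|Ψ|² dx = 0.69935.
⟨x⟩ = 0.0000, ⟨x²⟩ = 0.20906 ⇒ Δx = 0.45723.
⟨p⟩ = 0.0000, ⟨p²⟩ = 5.7196 ⇒ Δp = 2.3916.
Δx·Δp = 1.0935.

1.09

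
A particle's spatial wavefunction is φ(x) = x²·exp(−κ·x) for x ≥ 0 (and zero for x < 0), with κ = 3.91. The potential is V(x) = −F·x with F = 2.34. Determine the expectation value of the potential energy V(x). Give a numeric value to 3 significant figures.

-1.50

⟨V⟩ = ∫ V(x)·|φ|² dx / ∫|φ|² dx.
Every integrand reduces to terms xʲ·e^(−2κx) on [0, ∞); use ∫₀^∞ xʲ·e^(−2κx) dx = j!/(2κ)^(j+1).
State is unnormalized: ∫|φ|² dx = 0.00082069, and ∫φ*·V(x)·φ dx = -0.0012279, so ⟨V⟩ = -0.0012279 / 0.00082069.
⟨V⟩ = -1.4962.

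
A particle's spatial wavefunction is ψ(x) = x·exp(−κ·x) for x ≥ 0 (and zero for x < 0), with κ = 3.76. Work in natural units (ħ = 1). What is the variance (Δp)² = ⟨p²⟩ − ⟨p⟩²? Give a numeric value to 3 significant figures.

Compute ⟨p⟩ and ⟨p²⟩ separately; (Δp)² = ⟨p²⟩ − ⟨p⟩².
Differentiate x·exp(−κ·x) with the product rule; every integrand then reduces to terms xʲ·e^(−2κx) on [0, ∞), with ∫₀^∞ xʲ·e^(−2κx) dx = j!/(2κ)^(j+1).
Normalization: ∫|ψ|² dx = 0.0047030.
⟨p⟩ = 0.0000 and ⟨p²⟩ = 14.138.
(Δp)² = 14.138 − (0.0000)² = 14.138.

14.1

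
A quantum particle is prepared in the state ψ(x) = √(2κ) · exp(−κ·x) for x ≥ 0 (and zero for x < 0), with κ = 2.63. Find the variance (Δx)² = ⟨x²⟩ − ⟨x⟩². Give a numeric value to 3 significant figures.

Compute ⟨x⟩ and ⟨x²⟩ separately, then (Δx)² = ⟨x²⟩ − ⟨x⟩².
Every integrand reduces to terms xʲ·e^(−2κx) on [0, ∞); use ∫₀^∞ xʲ·e^(−2κx) dx = j!/(2κ)^(j+1).
⟨x⟩ = 0.19011 and ⟨x²⟩ = 0.072287.
(Δx)² = 0.072287 − (0.19011)² = 0.036143.

0.0361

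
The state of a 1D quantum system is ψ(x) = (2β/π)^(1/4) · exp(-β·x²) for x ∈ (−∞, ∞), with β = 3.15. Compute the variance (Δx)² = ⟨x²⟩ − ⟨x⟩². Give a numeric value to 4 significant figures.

Compute ⟨x⟩ and ⟨x²⟩ separately, then (Δx)² = ⟨x²⟩ − ⟨x⟩².
Gaussian moments: ∫x^(2j)·e^(−2βx²) dx = (2j−1)!!/(4β)^j · √(π/(2β)), odd powers integrate to 0; here √(π/(2β)) = 0.70616.
⟨x⟩ = 0.0000 and ⟨x²⟩ = 0.079365.
(Δx)² = 0.079365 − (0.0000)² = 0.079365.

0.07937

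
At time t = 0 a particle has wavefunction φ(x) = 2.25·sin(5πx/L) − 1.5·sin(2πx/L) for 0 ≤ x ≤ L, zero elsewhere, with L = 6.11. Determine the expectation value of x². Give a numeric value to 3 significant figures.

12.9

⟨x²⟩ = ∫ x²·|φ|² dx / ∫|φ|² dx (integrals over the domain).
On 0 ≤ x ≤ L (j ≠ l): ∫sin²(jπx/L) dx = L/2, ∫sin(jπx/L)·sin(lπx/L) dx = 0; diagonal moments ∫x·sin²(jπx/L) dx = L²/4, ∫x²·sin²(jπx/L) dx = L³·(1/6 − 1/(4j²π²)); cross terms ∫x·sin(jπx/L)·sin(lπx/L) dx = 0 for j + l even and −4jlL²/(π²(j² − l²)²) for j + l odd, ∫x²·sin(jπx/L)·sin(lπx/L) dx = (−1)^(j+l)·4jlL³/(π²(j² − l²)²); higher powers the same way via product-to-sum and parts.
State is unnormalized: ∫|φ|² dx = 22.340, and ∫φ*·x²·φ dx = 287.73, so ⟨x²⟩ = 287.73 / 22.340.
⟨x²⟩ = 12.880.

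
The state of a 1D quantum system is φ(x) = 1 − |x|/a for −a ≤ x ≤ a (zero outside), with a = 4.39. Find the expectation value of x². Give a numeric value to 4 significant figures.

1.927

⟨x²⟩ = ∫ x²·|φ|² dx / ∫|φ|² dx (integrals over the domain).
φ is even, so ∫ over [−a, a] = 2∫₀ᵃ with φ = 1 − x/a there: ∫₀ᵃ (1 − x/a)² dx = a/3, ∫₀ᵃ x²(1 − x/a)² dx = a³/30, ∫₀ᵃ x⁴(1 − x/a)² dx = a⁵/105.
State is unnormalized: ∫|φ|² dx = 2.9267, and ∫φ*·x²·φ dx = 5.6403, so ⟨x²⟩ = 5.6403 / 2.9267.
⟨x²⟩ = 1.9272.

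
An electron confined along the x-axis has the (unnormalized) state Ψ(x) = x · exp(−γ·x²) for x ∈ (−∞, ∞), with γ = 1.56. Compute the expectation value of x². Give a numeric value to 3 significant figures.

⟨x²⟩ = ∫ x²·|Ψ|² dx / ∫|Ψ|² dx (integrals over the domain).
Expand each integrand as polynomial × e^(−2γx²) and use ∫x^(2j)·e^(−2γx²) dx = (2j−1)!!/(4γ)^j · √(π/(2γ)), odd powers → 0; here √(π/(2γ)) = 1.0035.
State is unnormalized: ∫|Ψ|² dx = 0.16081, and ∫Ψ*·x²·Ψ dx = 0.077312, so ⟨x²⟩ = 0.077312 / 0.16081.
⟨x²⟩ = 0.48077.

0.481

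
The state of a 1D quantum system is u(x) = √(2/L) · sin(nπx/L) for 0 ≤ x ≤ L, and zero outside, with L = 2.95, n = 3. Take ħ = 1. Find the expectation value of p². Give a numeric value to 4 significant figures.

10.21

p² u = −ħ² d²u/dx²; ⟨p²⟩ = −ħ² ∫ u*·u'' dx.
d/dx sin(nπx/L) = (nπ/L)·cos(nπx/L) and d²/dx² sin(nπx/L) = −(nπ/L)²·sin(nπx/L); on 0 ≤ x ≤ L, ∫sin²(nπx/L) dx = L/2 and ∫sin(nπx/L)·cos(nπx/L) dx = 0.
⟨p²⟩ = 10.207.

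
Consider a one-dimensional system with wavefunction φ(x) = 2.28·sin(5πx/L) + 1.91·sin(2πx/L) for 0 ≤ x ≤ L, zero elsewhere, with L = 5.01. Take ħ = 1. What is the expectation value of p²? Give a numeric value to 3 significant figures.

p² φ = −ħ² d²φ/dx²; ⟨p²⟩ = −ħ² ∫ φ*·φ'' dx / ∫|φ|² dx.
d²/dx² sin(jπx/L) = −(jπ/L)²·sin(jπx/L); on 0 ≤ x ≤ L, ∫sin²(jπx/L) dx = L/2 and ∫sin(jπx/L)·sin(lπx/L) dx = 0 for j ≠ l, so only diagonal terms survive in ∫|φ|² and ∫φ·φ″; ∫φ·φ′ dx = [φ²/2] between the walls = 0.
State is unnormalized: ∫|φ|² dx = 22.160, and ∫φ*·(−ħ² φ'') dx = 142.38, so ⟨p²⟩ = 142.38 / 22.160.
⟨p²⟩ = 6.4251.

6.43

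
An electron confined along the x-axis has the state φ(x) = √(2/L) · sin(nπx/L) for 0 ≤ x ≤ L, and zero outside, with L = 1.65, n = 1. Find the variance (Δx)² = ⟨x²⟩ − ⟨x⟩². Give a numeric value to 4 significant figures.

0.08895

Compute ⟨x⟩ and ⟨x²⟩ separately, then (Δx)² = ⟨x²⟩ − ⟨x⟩².
With sin²θ = (1 − cos2θ)/2 on 0 ≤ x ≤ L: ∫sin²(nπx/L) dx = L/2, ∫x·sin²(nπx/L) dx = L²/4, ∫x²·sin²(nπx/L) dx = L³·(1/6 − 1/(4n²π²)); higher powers xᵏ the same way, integrating xᵏ·cos(2nπx/L) by parts.
⟨x⟩ = 0.82500 and ⟨x²⟩ = 0.76958.
(Δx)² = 0.76958 − (0.82500)² = 0.088952.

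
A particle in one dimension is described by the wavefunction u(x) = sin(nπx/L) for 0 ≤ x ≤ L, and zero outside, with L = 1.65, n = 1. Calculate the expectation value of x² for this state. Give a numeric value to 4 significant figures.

⟨x²⟩ = ∫ x²·|u|² dx / ∫|u|² dx (integrals over the domain).
With sin²θ = (1 − cos2θ)/2 on 0 ≤ x ≤ L: ∫sin²(nπx/L) dx = L/2, ∫x·sin²(nπx/L) dx = L²/4, ∫x²·sin²(nπx/L) dx = L³·(1/6 − 1/(4n²π²)); higher powers xᵏ the same way, integrating xᵏ·cos(2nπx/L) by parts.
State is unnormalized: ∫|u|² dx = 0.82500, and ∫u*·x²·u dx = 0.63490, so ⟨x²⟩ = 0.63490 / 0.82500.
⟨x²⟩ = 0.76958.

0.7696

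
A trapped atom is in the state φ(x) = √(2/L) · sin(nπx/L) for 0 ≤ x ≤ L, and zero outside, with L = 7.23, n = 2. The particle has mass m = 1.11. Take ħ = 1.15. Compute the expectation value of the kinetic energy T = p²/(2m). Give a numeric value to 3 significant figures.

T = −(ħ²/2m) d²/dx², so ⟨T⟩ = −(ħ²/2m) ∫ φ*·φ'' dx; with m = 1.11.
d/dx sin(nπx/L) = (nπ/L)·cos(nπx/L) and d²/dx² sin(nπx/L) = −(nπ/L)²·sin(nπx/L); on 0 ≤ x ≤ L, ∫sin²(nπx/L) dx = L/2 and ∫sin(nπx/L)·cos(nπx/L) dx = 0.
⟨T⟩ = 0.44991.

0.450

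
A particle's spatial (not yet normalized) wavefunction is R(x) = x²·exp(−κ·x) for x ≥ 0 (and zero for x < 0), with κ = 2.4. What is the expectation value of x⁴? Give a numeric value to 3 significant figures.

⟨x⁴⟩ = ∫ x⁴·|R|² dx / ∫|R|² dx (integrals over the domain).
Every integrand reduces to terms xʲ·e^(−2κx) on [0, ∞); use ∫₀^∞ xʲ·e^(−2κx) dx = j!/(2κ)^(j+1).
State is unnormalized: ∫|R|² dx = 0.0094190, and ∫R*·x⁴·R dx = 0.029809, so ⟨x⁴⟩ = 0.029809 / 0.0094190.
⟨x⁴⟩ = 3.1648.

3.16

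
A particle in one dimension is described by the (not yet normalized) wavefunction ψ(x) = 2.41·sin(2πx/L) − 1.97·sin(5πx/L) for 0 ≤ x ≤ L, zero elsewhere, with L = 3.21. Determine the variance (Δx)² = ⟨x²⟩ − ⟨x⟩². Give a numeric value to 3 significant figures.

Compute ⟨x⟩ and ⟨x²⟩ separately, then (Δx)² = ⟨x²⟩ − ⟨x⟩².
On 0 ≤ x ≤ L (j ≠ l): ∫sin²(jπx/L) dx = L/2, ∫sin(jπx/L)·sin(lπx/L) dx = 0; diagonal moments ∫x·sin²(jπx/L) dx = L²/4, ∫x²·sin²(jπx/L) dx = L³·(1/6 − 1/(4j²π²)); cross terms ∫x·sin(jπx/L)·sin(lπx/L) dx = 0 for j + l even and −4jlL²/(π²(j² − l²)²) for j + l odd, ∫x²·sin(jπx/L)·sin(lπx/L) dx = (−1)^(j+l)·4jlL³/(π²(j² − l²)²); higher powers the same way via product-to-sum and parts.
Normalization: ∫|ψ|² dx = 15.551.
⟨x⟩ = 1.6628 and ⟨x²⟩ = 3.5337.
(Δx)² = 3.5337 − (1.6628)² = 0.76874.

0.769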